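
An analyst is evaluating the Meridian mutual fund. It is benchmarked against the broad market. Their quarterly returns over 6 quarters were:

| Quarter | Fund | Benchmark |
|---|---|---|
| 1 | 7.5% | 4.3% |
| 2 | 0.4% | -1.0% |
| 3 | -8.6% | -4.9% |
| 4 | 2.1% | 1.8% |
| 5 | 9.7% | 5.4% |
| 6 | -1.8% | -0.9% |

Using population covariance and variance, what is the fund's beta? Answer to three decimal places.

1.705

r̄p = 1.5500%,  r̄m = 0.7833%
Cov = Σ(rp − r̄p)(rm − r̄m) / 6 = 20.7475
Var(rm) = Σ(rm − r̄m)² / 6 = 12.1714
β = Cov / Var = 20.7475 / 12.1714 = 1.7046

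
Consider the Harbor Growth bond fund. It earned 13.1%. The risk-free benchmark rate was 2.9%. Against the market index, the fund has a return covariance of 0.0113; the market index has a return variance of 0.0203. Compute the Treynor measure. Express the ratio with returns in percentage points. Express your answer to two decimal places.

β = Cov / Var = 0.0113 / 0.0203 = 0.5567
Treynor = (Rp − Rf) / β = (13.1% − 2.9%) / 0.5567 = 10.20 / 0.5567 = 18.3223

18.32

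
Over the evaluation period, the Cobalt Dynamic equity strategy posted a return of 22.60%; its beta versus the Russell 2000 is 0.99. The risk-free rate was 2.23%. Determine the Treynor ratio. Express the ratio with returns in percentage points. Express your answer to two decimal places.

20.58

Treynor = (Rp − Rf) / β = (22.60% − 2.23%) / 0.99 = 20.37 / 0.99 = 20.5758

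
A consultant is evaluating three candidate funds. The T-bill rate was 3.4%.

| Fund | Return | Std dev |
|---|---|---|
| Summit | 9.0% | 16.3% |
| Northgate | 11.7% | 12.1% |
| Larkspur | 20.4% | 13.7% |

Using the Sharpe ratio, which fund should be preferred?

Summit: Sharpe ratio = (9.0% − 3.4%) / 16.3% = 0.344
Northgate: Sharpe ratio = (11.7% − 3.4%) / 12.1% = 0.686
Larkspur: Sharpe ratio = (20.4% − 3.4%) / 13.7% = 1.241
Highest: Larkspur (1.241).

Larkspur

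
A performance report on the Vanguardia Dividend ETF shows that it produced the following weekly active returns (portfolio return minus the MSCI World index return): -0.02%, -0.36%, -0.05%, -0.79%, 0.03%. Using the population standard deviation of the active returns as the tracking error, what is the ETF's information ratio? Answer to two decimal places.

r̄ = (-0.02 − 0.36 − 0.05 − 0.79 + 0.03) / 5 = -0.2380%
Population std dev = √[0.4743 / 5] = 0.3080%
IR = r̄ / tracking error = -0.2380 / 0.3080 = -0.7727

-0.77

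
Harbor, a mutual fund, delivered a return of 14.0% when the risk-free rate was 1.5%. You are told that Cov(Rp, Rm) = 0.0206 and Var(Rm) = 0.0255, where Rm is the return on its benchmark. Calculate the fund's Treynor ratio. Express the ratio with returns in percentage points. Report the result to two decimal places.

β = Cov / Var = 0.0206 / 0.0255 = 0.8078
Treynor = (Rp − Rf) / β = (14.0% − 1.5%) / 0.8078 = 12.50 / 0.8078 = 15.4741

15.47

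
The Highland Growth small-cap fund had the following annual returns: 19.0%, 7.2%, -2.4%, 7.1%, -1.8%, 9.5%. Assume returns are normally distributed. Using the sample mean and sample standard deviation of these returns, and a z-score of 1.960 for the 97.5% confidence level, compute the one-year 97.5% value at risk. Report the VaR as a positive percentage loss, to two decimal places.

9.10

r̄ = (19 + 7.2 − 2.4 + 7.1 − 1.8 + 9.5) / 6 = 38.60 / 6 = 6.4333%
Sample std dev = √[314.1733 / 5] = 7.9268%
VaR = −(r̄ − z·σ) = −(6.4333 − 1.960 × 7.9268) = −(-9.1032) = 9.1032%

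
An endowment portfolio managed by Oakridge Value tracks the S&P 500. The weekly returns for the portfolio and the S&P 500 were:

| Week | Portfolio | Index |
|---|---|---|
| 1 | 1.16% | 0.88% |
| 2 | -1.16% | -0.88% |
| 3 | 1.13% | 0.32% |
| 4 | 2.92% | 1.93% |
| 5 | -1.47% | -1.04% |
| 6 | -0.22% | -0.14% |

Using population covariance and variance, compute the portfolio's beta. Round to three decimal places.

1.460

r̄p = 0.3933%,  r̄m = 0.1783%
Cov = Σ(rp − r̄p)(rm − r̄m) / 6 = 1.5296
Var(rm) = Σ(rm − r̄m)² / 6 = 1.0477
β = Cov / Var = 1.5296 / 1.0477 = 1.4600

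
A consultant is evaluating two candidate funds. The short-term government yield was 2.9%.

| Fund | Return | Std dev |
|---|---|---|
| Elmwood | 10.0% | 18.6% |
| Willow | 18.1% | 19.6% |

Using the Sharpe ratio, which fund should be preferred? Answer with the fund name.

Elmwood: Sharpe ratio = (10.0% − 2.9%) / 18.6% = 0.382
Willow: Sharpe ratio = (18.1% − 2.9%) / 19.6% = 0.776
Highest: Willow (0.776).

Willow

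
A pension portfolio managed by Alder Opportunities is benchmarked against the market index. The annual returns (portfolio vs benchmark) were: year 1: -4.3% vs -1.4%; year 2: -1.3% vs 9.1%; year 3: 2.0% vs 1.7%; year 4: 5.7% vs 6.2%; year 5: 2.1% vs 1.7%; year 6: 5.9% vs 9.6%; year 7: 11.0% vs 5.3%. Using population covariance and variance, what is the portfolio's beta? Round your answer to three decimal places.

0.538

r̄p = 3.0143%,  r̄m = 4.6000%
Cov = Σ(rp − r̄p)(rm − r̄m) / 7 = 7.7686
Var(rm) = Σ(rm − r̄m)² / 7 = 14.4457
β = Cov / Var = 7.7686 / 14.4457 = 0.5378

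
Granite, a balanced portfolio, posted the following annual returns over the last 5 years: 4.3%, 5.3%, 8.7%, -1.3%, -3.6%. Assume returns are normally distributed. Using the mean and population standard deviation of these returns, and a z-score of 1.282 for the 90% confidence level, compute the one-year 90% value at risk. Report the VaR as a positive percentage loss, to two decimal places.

3.08

r̄ = (4.3 + 5.3 + 8.7 − 1.3 − 3.6) / 5 = 13.40 / 5 = 2.6800%
Σ(r − r̄)² = 101.0080; population σ = √(101.0080/5) = 4.4946%
VaR = −(r̄ − z·σ) = −(2.6800 − 1.282 × 4.4946) = −(-3.0821) = 3.0821%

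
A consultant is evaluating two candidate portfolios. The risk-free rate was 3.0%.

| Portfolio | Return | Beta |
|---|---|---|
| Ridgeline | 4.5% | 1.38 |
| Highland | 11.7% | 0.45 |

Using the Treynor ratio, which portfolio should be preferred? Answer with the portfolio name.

Ridgeline: Treynor = (4.5% − 3.0%) / 1.38 = 1.087
Highland: Treynor = (11.7% − 3.0%) / 0.45 = 19.333
Highest: Highland (19.333).

Highland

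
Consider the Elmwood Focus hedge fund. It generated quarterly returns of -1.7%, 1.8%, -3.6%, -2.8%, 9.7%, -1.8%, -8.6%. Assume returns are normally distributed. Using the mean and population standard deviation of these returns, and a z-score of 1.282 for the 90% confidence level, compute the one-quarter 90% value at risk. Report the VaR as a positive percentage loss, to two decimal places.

7.70

Mean return r̄ = -7.00 / 7 = -1.0000%
Population std dev = √[191.2200 / 7] = 5.2266%
VaR = −(r̄ − z·σ) = −(-1.0000 − 1.282 × 5.2266) = −(-7.7005) = 7.7005%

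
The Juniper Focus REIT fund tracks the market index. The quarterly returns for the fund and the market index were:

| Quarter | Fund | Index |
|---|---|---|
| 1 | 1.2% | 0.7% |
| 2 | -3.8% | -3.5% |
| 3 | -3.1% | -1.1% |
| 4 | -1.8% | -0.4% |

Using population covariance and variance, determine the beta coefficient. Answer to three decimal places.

r̄p = -1.8750%,  r̄m = -1.0750%
Cov = Σ(rp − r̄p)(rm − r̄m) / 4 = 2.5519
Var(rm) = Σ(rm − r̄m)² / 4 = 2.3719
β = Cov / Var = 2.5519 / 2.3719 = 1.0759

1.076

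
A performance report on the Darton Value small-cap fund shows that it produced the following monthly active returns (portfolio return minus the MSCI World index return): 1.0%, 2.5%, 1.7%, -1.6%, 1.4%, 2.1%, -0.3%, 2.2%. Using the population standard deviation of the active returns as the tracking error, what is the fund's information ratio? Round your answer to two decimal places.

0.85

r̄ = (1 + 2.5 + 1.7 − 1.6 + 1.4 + 2.1 − 0.3 + 2.2) / 8 = 9.00 / 8 = 1.1250%
Σ(r − r̄)² = (1 − 1.1250)² + (2.5 − 1.1250)² + (1.7 − 1.1250)² + … = 13.8750
population σ = √(13.8750 / 8) = √1.7344 = 1.3170%
IR = r̄ / tracking error = 1.1250 / 1.3170 = 0.8542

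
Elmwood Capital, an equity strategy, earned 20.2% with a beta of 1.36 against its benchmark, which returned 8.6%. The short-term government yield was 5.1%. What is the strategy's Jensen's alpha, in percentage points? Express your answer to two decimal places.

10.34

CAPM expected return = Rf + β(Rm − Rf) = 5.1% + 1.36 × (8.6% − 5.1%) = 5.1 + 1.36 × 3.50 = 9.8600%
Jensen's α = Rp − E[R] = 20.2% − 9.8600% = 10.3400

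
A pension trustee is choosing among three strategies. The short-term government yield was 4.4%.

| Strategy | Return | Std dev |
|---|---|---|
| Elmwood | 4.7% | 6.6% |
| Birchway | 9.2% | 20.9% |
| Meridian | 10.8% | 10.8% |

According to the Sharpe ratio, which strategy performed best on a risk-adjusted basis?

Meridian

Elmwood: Sharpe ratio = (4.7% − 4.4%) / 6.6% = 0.045
Birchway: Sharpe ratio = (9.2% − 4.4%) / 20.9% = 0.230
Meridian: Sharpe ratio = (10.8% − 4.4%) / 10.8% = 0.593
Highest: Meridian (0.593).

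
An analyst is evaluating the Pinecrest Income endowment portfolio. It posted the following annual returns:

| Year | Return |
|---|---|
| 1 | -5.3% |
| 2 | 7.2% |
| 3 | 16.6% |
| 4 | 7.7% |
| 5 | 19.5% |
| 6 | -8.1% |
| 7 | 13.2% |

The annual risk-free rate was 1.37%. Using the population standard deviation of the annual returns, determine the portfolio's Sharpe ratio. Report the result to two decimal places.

0.60

Mean return r̄ = 50.80 / 7 = 7.2571%
Population std dev = √[666.2171 / 7] = 9.7557%
Sharpe = (r̄ − rf) / σ = (7.2571 − 1.37) / 9.7557 = 5.8871 / 9.7557 = 0.6035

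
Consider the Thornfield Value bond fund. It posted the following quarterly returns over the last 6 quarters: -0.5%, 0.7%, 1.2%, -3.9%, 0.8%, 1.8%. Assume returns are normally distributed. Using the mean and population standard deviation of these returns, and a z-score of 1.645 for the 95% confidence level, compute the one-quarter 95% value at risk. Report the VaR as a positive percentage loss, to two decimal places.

r̄ = (-0.5 + 0.7 + 1.2 − 3.9 + 0.8 + 1.8) / 6 = 0.10 / 6 = 0.0167%
Population σ = √[Σ(r − r̄)² / 6] = √[21.2683 / 6] = √3.5447 = 1.8827%
VaR = −(r̄ − z·σ) = −(0.0167 − 1.645 × 1.8827) = −(-3.0803) = 3.0803%

3.08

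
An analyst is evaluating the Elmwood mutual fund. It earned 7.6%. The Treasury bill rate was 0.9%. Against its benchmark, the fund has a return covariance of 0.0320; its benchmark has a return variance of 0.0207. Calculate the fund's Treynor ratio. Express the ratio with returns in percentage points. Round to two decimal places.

β = Cov / Var = 0.0320 / 0.0207 = 1.5459
Treynor = (Rp − Rf) / β = (7.6% − 0.9%) / 1.5459 = 6.70 / 1.5459 = 4.3340

4.33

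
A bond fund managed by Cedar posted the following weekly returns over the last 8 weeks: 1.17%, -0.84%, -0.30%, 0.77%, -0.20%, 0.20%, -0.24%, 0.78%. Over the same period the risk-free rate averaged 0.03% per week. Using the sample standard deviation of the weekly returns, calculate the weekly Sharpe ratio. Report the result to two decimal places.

r̄ = (1.17 − 0.84 − 0.3 + 0.77 − 0.2 + 0.2 − 0.24 + 0.78) / 8 = 1.340 / 8 = 0.1675%
Sample σ = √[Σ(r − r̄)² / 7] = √[3.2790 / 7] = √0.4684 = 0.6844%
Sharpe = (r̄ − rf) / σ = (0.1675 − 0.03) / 0.6844 = 0.1375 / 0.6844 = 0.2009

0.20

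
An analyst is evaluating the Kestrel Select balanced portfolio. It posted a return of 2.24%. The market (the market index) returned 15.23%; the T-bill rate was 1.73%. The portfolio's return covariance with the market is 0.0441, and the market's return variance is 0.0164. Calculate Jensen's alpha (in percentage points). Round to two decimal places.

β = Cov / Var = 0.0441 / 0.0164 = 2.6890
E[R] = Rf + β(Rm − Rf) = 1.73% + 2.6890 × (15.23% − 1.73%) = 38.0315%
α = Rp − E[R] = 2.24% − 38.0315% = -35.7915

-35.79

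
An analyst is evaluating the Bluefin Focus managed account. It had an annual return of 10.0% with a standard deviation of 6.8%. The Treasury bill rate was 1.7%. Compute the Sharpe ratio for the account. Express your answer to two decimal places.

1.22

Sharpe = (Rp − Rf) / σp = (10.0% − 1.7%) / 6.8% = 8.30% / 6.8% = 1.2206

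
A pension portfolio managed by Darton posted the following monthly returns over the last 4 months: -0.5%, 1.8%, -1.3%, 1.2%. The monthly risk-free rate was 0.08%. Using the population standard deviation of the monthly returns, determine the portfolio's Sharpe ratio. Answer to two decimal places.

r̄ = (-0.5 + 1.8 − 1.3 + 1.2) / 4 = 0.3000%
Population std dev = √[6.2600 / 4] = 1.2510%
Sharpe = (r̄ − rf) / σ = (0.3000 − 0.08) / 1.2510 = 0.2200 / 1.2510 = 0.1759

0.18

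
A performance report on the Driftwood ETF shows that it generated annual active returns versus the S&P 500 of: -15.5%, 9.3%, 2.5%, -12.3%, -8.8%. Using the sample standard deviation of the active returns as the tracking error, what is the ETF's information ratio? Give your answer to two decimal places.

r̄ = (-15.5 + 9.3 + 2.5 − 12.3 − 8.8) / 5 = -4.9600%
Sample std dev = √[438.7120 / 4] = 10.4727%
IR = r̄ / tracking error = -4.9600 / 10.4727 = -0.4736

-0.47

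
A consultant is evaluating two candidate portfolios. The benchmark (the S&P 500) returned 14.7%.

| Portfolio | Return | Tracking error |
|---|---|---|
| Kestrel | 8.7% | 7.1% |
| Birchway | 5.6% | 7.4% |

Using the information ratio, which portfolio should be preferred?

Kestrel: IR = (8.7% − 14.7%) / 7.1% = -0.845
Birchway: IR = (5.6% − 14.7%) / 7.4% = -1.230
Highest: Kestrel (-0.845).

Kestrel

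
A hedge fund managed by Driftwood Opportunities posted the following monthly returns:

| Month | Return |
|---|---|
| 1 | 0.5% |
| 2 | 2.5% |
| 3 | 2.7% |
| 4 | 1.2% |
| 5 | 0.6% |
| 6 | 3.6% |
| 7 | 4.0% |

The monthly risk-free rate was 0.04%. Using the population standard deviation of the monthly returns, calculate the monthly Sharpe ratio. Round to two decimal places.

1.62

μ = (0.5 + 2.5 + 2.7 + 1.2 + 0.6 + 3.6 + 4) / 7 = 15.10 / 7 = 2.1571%
Σ(r − μ)² = 11.9771; population σ = √(11.9771/7) = 1.3081%
Sharpe = (μ − rf) / σ = (2.1571 − 0.04) / 1.3081 = 2.1171 / 1.3081 = 1.6185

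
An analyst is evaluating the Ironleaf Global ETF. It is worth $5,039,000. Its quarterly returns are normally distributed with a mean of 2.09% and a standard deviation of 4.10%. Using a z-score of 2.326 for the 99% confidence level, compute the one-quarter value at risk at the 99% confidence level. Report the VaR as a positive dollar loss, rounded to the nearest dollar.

$375,234

Return at the 99% tail: μ − z·σ = 2.09% − 2.326 × 4.10% = 2.09 − 9.5366 = -7.4466%
VaR = −(-7.4466%) × $5,039,000 = 7.4466% × $5,039,000 = $375,234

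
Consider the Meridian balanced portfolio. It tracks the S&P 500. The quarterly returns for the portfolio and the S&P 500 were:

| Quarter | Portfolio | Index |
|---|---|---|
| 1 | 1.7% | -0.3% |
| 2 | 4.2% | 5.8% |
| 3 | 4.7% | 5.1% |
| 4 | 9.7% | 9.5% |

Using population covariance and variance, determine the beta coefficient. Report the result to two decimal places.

r̄p = 5.0750%,  r̄m = 5.0250%
Cov = Σ(rp − r̄p)(rm − r̄m) / 4 = 9.4906
Var(rm) = Σ(rm − r̄m)² / 4 = 12.2469
β = Cov / Var = 9.4906 / 12.2469 = 0.7749

0.77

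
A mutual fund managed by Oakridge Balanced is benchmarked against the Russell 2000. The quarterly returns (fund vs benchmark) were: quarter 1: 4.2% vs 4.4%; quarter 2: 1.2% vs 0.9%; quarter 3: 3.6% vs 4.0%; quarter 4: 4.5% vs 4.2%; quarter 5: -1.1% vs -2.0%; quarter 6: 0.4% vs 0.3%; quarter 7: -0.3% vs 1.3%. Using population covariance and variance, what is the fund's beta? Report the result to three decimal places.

0.895

r̄p = 1.7857%,  r̄m = 1.8714%
Cov = Σ(rp − r̄p)(rm − r̄m) / 7 = 4.4853
Var(rm) = Σ(rm − r̄m)² / 7 = 5.0106
β = Cov / Var = 4.4853 / 5.0106 = 0.8952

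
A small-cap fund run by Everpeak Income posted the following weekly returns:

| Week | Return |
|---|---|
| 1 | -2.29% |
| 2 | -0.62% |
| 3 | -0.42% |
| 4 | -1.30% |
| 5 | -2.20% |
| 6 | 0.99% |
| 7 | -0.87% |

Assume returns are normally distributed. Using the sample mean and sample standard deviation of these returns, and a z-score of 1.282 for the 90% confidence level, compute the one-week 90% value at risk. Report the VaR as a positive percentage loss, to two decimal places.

μ = (-2.29 − 0.62 − 0.42 − 1.3 − 2.2 + 0.99 − 0.87) / 7 = -6.710 / 7 = -0.9586%
Σ(r − μ)² = (-2.29 − (-0.9586))² + (-0.62 − (-0.9586))² + (-0.42 − (-0.9586))² + … = 7.6399
σ = √[7.6399 / 6] = 1.1284%
VaR = −(μ − z·σ) = −(-0.9586 − 1.282 × 1.1284) = −(-2.4052) = 2.4052%

2.41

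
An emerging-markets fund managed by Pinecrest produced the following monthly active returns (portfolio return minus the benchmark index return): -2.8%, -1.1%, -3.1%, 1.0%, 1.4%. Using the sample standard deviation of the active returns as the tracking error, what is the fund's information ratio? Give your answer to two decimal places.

r̄ = (-2.8 − 1.1 − 3.1 + 1 + 1.4) / 5 = -4.60 / 5 = -0.9200%
Σ(r − r̄)² = (-2.8 − (-0.9200))² + (-1.1 − (-0.9200))² + (-3.1 − (-0.9200))² + … = 17.3880
sample σ = √(17.3880 / 4) = √4.3470 = 2.0849%
IR = r̄ / tracking error = -0.9200 / 2.0849 = -0.4413

-0.44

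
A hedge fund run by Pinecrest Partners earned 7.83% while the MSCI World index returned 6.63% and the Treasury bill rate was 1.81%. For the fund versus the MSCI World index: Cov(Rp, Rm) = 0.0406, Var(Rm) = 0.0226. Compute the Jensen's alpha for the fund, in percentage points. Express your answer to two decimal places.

-2.64

β = Cov / Var = 0.0406 / 0.0226 = 1.7965
E[R] = Rf + β(Rm − Rf) = 1.81% + 1.7965 × (6.63% − 1.81%) = 10.4691%
α = Rp − E[R] = 7.83% − 10.4691% = -2.6391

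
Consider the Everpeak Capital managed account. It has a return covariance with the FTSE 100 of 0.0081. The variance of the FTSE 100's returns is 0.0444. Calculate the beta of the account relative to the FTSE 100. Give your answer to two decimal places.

β = Cov(Rp, Rm) / Var(Rm) = 0.0081 / 0.0444 = 0.1824

0.18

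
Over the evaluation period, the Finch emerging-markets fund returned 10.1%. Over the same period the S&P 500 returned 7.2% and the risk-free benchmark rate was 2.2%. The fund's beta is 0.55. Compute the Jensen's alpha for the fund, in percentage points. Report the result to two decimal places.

5.15

CAPM expected return = Rf + β(Rm − Rf) = 2.2% + 0.55 × (7.2% − 2.2%) = 2.2 + 0.55 × 5.00 = 4.9500%
Jensen's α = Rp − E[R] = 10.1% − 4.9500% = 5.1500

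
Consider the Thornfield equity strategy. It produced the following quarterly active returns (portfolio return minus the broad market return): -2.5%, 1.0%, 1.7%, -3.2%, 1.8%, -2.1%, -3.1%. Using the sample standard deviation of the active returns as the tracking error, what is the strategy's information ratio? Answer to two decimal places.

-0.40

r̄ = (-2.5 + 1 + 1.7 − 3.2 + 1.8 − 2.1 − 3.1) / 7 = -0.9143%
Σ(r − r̄)² = (-2.5 − (-0.9143))² + (1 − (-0.9143))² + (1.7 − (-0.9143))² + … = 31.7886
sample σ = √(31.7886 / 6) = √5.2981 = 2.3018%
IR = r̄ / tracking error = -0.9143 / 2.3018 = -0.3972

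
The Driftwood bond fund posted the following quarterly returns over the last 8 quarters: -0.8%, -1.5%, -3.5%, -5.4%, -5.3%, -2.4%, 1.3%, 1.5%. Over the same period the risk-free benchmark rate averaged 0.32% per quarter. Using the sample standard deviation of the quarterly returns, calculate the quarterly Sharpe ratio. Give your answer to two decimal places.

r̄ = (-0.8 − 1.5 − 3.5 − 5.4 − 5.3 − 2.4 + 1.3 + 1.5) / 8 = -16.10 / 8 = -2.0125%
Σ(r − r̄)² = 49.6888; sample σ = √(49.6888/7) = 2.6643%
Sharpe = (r̄ − rf) / σ = (-2.0125 − 0.32) / 2.6643 = -2.3325 / 2.6643 = -0.8755

-0.88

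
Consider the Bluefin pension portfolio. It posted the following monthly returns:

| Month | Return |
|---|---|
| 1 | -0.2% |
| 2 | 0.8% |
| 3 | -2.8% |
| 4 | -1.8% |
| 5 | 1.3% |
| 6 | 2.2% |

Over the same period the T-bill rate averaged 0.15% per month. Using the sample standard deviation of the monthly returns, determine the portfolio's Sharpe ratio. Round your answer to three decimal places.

-0.122

r̄ = (-0.2 + 0.8 − 2.8 − 1.8 + 1.3 + 2.2) / 6 = -0.0833%
Σ(r − r̄)² = 18.2483; sample σ = √(18.2483/5) = 1.9104%
Sharpe = (r̄ − rf) / σ = (-0.0833 − 0.15) / 1.9104 = -0.2333 / 1.9104 = -0.1221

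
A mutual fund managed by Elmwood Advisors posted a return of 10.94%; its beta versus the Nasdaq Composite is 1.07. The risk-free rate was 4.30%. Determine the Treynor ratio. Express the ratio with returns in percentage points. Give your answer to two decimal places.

6.21

Treynor = (Rp − Rf) / β = (10.94% − 4.30%) / 1.07 = 6.64 / 1.07 = 6.2056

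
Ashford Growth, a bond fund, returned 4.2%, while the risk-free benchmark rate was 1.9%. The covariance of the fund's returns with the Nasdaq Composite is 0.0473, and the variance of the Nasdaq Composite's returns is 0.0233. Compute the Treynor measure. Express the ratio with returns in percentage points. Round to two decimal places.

1.13

β = Cov / Var = 0.0473 / 0.0233 = 2.0300
Treynor = (Rp − Rf) / β = (4.2% − 1.9%) / 2.0300 = 2.30 / 2.0300 = 1.1330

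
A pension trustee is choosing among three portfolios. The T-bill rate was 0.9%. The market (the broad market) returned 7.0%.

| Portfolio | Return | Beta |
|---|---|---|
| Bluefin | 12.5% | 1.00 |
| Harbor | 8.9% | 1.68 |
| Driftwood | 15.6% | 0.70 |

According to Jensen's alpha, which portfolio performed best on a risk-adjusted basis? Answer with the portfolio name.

Bluefin: α = 12.5% − [0.9% + 1.00 × (7.0% − 0.9%)] = 5.500
Harbor: α = 8.9% − [0.9% + 1.68 × (7.0% − 0.9%)] = -2.248
Driftwood: α = 15.6% − [0.9% + 0.70 × (7.0% − 0.9%)] = 10.430
Highest: Driftwood (10.430).

Driftwood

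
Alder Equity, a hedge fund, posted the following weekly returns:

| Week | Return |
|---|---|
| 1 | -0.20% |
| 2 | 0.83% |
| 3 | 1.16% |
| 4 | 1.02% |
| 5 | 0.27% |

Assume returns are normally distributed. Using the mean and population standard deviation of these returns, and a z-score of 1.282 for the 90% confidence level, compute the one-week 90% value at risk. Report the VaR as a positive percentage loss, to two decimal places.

Mean return μ = 3.080 / 5 = 0.6160%
Population std dev = √[1.2905 / 5] = 0.5080%
VaR = −(μ − z·σ) = −(0.6160 − 1.282 × 0.5080) = −(-0.0353) = 0.0353%

0.04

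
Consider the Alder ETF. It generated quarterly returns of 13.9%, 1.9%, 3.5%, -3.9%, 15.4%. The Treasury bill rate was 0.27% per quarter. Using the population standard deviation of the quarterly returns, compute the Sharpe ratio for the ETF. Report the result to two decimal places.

0.80

Mean return μ = 30.80 / 5 = 6.1600%
Σ(r − μ)² = (13.9 − 6.1600)² + (1.9 − 6.1600)² + (3.5 − 6.1600)² + … = 271.7120
population σ = √(271.7120 / 5) = √54.3424 = 7.3717%
Sharpe = (μ − rf) / σ = (6.1600 − 0.27) / 7.3717 = 5.8900 / 7.3717 = 0.7990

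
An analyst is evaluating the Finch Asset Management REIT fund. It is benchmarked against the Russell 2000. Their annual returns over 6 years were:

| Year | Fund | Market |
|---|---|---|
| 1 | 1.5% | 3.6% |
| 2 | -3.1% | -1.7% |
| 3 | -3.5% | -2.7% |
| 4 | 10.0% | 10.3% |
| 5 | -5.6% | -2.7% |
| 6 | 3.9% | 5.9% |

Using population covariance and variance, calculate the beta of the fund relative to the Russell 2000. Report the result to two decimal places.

r̄p = 0.5333%,  r̄m = 2.1167%
Cov = Σ(rp − r̄p)(rm − r̄m) / 6 = 25.7461
Var(rm) = Σ(rm − r̄m)² / 6 = 24.0747
β = Cov / Var = 25.7461 / 24.0747 = 1.0694

1.07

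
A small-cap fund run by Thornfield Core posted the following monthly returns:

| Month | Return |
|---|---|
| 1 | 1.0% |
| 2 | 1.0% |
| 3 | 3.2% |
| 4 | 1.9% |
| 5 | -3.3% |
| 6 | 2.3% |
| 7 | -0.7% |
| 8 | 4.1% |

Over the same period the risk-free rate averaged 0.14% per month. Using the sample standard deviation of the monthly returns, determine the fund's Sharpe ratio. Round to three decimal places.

0.449

μ = (1 + 1 + 3.2 + 1.9 − 3.3 + 2.3 − 0.7 + 4.1) / 8 = 1.1875%
Σ(r − μ)² = (1 − 1.1875)² + (1 − 1.1875)² + … = 38.0488
sample σ = √(38.0488 / 7) = √5.4355 = 2.3314%
Sharpe = (μ − rf) / σ = (1.1875 − 0.14) / 2.3314 = 1.0475 / 2.3314 = 0.4493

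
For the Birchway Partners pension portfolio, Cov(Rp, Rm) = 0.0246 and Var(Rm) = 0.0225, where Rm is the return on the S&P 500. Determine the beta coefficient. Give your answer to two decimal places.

1.09

β = Cov(Rp, Rm) / Var(Rm) = 0.0246 / 0.0225 = 1.0933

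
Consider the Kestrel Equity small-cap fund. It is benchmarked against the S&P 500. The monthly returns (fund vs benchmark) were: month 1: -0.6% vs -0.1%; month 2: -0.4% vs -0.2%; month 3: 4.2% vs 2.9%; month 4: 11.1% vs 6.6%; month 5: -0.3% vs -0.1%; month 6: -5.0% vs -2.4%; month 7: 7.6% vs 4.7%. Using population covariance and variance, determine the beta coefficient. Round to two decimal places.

r̄p = 2.3714%,  r̄m = 1.6286%
Cov = Σ(rp − r̄p)(rm − r̄m) / 7 = 15.1851
Var(rm) = Σ(rm − r̄m)² / 7 = 8.7592
β = Cov / Var = 15.1851 / 8.7592 = 1.7336

1.73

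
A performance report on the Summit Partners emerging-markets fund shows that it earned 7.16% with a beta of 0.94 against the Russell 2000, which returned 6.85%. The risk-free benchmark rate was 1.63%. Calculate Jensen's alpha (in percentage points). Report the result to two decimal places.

0.62

CAPM expected return = Rf + β(Rm − Rf) = 1.63% + 0.94 × (6.85% − 1.63%) = 1.63 + 0.94 × 5.22 = 6.5368%
Jensen's α = Rp − E[R] = 7.16% − 6.5368% = 0.6232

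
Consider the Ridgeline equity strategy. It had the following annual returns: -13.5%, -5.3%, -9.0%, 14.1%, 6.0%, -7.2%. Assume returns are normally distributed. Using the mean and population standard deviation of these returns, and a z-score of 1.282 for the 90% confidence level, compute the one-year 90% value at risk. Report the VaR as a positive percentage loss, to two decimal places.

14.66

r̄ = (-13.5 − 5.3 − 9 + 14.1 + 6 − 7.2) / 6 = -14.90 / 6 = -2.4833%
Population σ = √[Σ(r − r̄)² / 6] = √[540.9883 / 6] = √90.1647 = 9.4955%
VaR = −(r̄ − z·σ) = −(-2.4833 − 1.282 × 9.4955) = −(-14.6565) = 14.6565%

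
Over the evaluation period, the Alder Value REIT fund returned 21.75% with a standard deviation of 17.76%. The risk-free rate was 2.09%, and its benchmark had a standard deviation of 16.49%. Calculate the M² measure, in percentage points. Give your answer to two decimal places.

20.34

Sharpe = (Rp − Rf) / σp = (21.75% − 2.09%) / 17.76% = 1.1070
M² = Rf + Sharpe × σm = 2.09% + 1.1070 × 16.49% = 20.3444%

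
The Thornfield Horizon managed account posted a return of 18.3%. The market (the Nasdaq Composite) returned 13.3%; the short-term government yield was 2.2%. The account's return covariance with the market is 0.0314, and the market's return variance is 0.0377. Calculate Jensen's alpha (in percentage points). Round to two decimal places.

β = Cov / Var = 0.0314 / 0.0377 = 0.8329
E[R] = Rf + β(Rm − Rf) = 2.2% + 0.8329 × (13.3% − 2.2%) = 11.4452%
α = Rp − E[R] = 18.3% − 11.4452% = 6.8548

6.85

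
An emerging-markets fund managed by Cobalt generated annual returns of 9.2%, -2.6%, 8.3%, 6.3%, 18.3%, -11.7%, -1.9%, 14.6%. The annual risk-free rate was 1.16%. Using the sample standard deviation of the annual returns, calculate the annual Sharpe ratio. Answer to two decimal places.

0.39

Mean return r̄ = 40.50 / 8 = 5.0625%
Sample std dev = √[683.4988 / 7] = 9.8814%
Sharpe = (r̄ − rf) / σ = (5.0625 − 1.16) / 9.8814 = 3.9025 / 9.8814 = 0.3949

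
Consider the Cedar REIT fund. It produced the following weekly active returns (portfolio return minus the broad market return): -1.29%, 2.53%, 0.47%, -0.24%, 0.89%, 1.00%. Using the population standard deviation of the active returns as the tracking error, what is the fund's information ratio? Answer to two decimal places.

Mean return r̄ = 3.360 / 6 = 0.5600%
Σ(r − r̄)² = (-1.29 − 0.5600)² + (2.53 − 0.5600)² + … = 8.2540
σ = √[8.2540 / 6] = 1.1729%
IR = r̄ / tracking error = 0.5600 / 1.1729 = 0.4774

0.48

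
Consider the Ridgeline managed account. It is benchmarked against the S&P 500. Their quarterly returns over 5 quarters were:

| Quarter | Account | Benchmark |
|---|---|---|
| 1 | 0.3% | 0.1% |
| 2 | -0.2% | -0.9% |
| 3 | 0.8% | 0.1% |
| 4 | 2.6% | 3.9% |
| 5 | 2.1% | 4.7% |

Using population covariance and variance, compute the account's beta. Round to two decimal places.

r̄p = 1.1200%,  r̄m = 1.5800%
Cov = Σ(rp − r̄p)(rm − r̄m) / 5 = 2.2904
Var(rm) = Σ(rm − r̄m)² / 5 = 5.1296
β = Cov / Var = 2.2904 / 5.1296 = 0.4465

0.45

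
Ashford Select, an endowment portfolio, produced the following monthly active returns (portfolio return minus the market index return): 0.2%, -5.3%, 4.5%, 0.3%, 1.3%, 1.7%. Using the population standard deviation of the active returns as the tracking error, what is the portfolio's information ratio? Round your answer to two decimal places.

0.15

r̄ = (0.2 − 5.3 + 4.5 + 0.3 + 1.3 + 1.7) / 6 = 0.4500%
Σ(r − r̄)² = (0.2 − 0.4500)² + (-5.3 − 0.4500)² + (4.5 − 0.4500)² + … = 51.8350
population σ = √(51.8350 / 6) = √8.6392 = 2.9393%
IR = r̄ / tracking error = 0.4500 / 2.9393 = 0.1531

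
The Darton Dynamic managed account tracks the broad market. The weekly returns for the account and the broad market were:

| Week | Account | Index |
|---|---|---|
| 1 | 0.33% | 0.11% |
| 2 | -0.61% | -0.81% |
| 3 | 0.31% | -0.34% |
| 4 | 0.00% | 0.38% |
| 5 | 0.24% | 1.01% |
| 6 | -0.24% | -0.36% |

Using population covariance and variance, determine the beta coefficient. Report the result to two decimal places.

0.36

r̄p = 0.0050%,  r̄m = -0.0017%
Cov = Σ(rp − r̄p)(rm − r̄m) / 6 = 0.1256
Var(rm) = Σ(rm − r̄m)² / 6 = 0.3463
β = Cov / Var = 0.1256 / 0.3463 = 0.3627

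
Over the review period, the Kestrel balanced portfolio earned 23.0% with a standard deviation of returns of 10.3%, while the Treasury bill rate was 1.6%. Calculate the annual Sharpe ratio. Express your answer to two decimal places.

2.08

Sharpe = (Rp − Rf) / σp = (23.0% − 1.6%) / 10.3% = 21.40% / 10.3% = 2.0777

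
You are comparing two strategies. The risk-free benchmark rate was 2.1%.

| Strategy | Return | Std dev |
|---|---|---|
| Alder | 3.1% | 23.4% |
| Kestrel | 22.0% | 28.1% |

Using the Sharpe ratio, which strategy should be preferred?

Kestrel

Alder: Sharpe ratio = (3.1% − 2.1%) / 23.4% = 0.043
Kestrel: Sharpe ratio = (22.0% − 2.1%) / 28.1% = 0.708
Highest: Kestrel (0.708).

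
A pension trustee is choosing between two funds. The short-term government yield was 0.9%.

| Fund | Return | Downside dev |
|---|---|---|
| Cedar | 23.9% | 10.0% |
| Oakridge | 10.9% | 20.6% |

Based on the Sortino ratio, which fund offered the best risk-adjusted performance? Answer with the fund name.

Cedar

Cedar: Sortino ratio = (23.9% − 0.9%) / 10.0% = 2.300
Oakridge: Sortino ratio = (10.9% − 0.9%) / 20.6% = 0.485
Highest: Cedar (2.300).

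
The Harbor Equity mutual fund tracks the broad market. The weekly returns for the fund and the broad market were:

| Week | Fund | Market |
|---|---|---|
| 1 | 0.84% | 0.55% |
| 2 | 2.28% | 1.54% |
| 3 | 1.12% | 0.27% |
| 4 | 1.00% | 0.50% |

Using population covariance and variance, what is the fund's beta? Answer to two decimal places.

r̄p = 1.3100%,  r̄m = 0.7150%
Cov = Σ(rp − r̄p)(rm − r̄m) / 4 = 0.2573
Var(rm) = Σ(rm − r̄m)² / 4 = 0.2380
β = Cov / Var = 0.2573 / 0.2380 = 1.0811

1.08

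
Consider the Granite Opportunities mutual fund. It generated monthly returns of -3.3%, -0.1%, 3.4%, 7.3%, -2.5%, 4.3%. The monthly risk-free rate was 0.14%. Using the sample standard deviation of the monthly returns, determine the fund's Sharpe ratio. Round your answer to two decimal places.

r̄ = (-3.3 − 0.1 + 3.4 + 7.3 − 2.5 + 4.3) / 6 = 1.5167%
Sample σ = √[Σ(r − r̄)² / 5] = √[86.6883 / 5] = √17.3377 = 4.1639%
Sharpe = (r̄ − rf) / σ = (1.5167 − 0.14) / 4.1639 = 1.3767 / 4.1639 = 0.3306

0.33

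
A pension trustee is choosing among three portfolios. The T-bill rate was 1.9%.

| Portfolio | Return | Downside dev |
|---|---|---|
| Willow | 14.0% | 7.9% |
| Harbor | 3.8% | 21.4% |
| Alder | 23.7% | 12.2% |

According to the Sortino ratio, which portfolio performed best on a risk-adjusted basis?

Alder

Willow: Sortino ratio = (14.0% − 1.9%) / 7.9% = 1.532
Harbor: Sortino ratio = (3.8% − 1.9%) / 21.4% = 0.089
Alder: Sortino ratio = (23.7% − 1.9%) / 12.2% = 1.787
Highest: Alder (1.787).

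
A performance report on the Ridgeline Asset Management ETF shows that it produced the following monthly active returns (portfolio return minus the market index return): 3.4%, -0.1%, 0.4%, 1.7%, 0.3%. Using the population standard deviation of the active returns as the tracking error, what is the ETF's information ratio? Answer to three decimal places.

Mean return r̄ = 5.70 / 5 = 1.1400%
Σ(r − r̄)² = (3.4 − 1.1400)² + (-0.1 − 1.1400)² + (0.4 − 1.1400)² + … = 8.2120
σ = √[8.2120 / 5] = 1.2816%
IR = r̄ / tracking error = 1.1400 / 1.2816 = 0.8895

0.890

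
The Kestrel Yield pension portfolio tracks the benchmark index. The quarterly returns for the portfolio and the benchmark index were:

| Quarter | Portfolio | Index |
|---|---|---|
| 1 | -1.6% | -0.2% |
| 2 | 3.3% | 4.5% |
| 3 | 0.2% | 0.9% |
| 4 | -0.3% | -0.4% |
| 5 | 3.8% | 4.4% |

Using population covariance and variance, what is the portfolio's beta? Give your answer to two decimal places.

0.94

r̄p = 1.0800%,  r̄m = 1.8400%
Cov = Σ(rp − r̄p)(rm − r̄m) / 5 = 4.4508
Var(rm) = Σ(rm − r̄m)² / 5 = 4.7384
β = Cov / Var = 4.4508 / 4.7384 = 0.9393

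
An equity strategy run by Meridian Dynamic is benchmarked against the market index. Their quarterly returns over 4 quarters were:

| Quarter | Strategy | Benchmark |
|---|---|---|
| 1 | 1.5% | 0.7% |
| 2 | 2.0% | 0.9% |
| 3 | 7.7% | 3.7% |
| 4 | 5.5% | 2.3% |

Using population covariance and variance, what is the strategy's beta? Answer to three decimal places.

2.099

r̄p = 4.1750%,  r̄m = 1.9000%
Cov = Σ(rp − r̄p)(rm − r̄m) / 4 = 3.0650
Var(rm) = Σ(rm − r̄m)² / 4 = 1.4600
β = Cov / Var = 3.0650 / 1.4600 = 2.0993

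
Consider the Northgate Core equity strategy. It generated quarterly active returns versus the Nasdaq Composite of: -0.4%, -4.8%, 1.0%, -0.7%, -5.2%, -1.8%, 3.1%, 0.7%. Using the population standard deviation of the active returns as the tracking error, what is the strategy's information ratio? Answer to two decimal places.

-0.38

r̄ = (-0.4 − 4.8 + 1 − 0.7 − 5.2 − 1.8 + 3.1 + 0.7) / 8 = -1.0125%
Population std dev = √[56.8688 / 8] = 2.6662%
IR = r̄ / tracking error = -1.0125 / 2.6662 = -0.3798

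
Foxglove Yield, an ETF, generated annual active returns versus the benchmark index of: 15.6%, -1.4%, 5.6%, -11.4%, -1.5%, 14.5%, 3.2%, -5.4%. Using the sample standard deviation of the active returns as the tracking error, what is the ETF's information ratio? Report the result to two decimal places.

0.26

r̄ = (15.6 − 1.4 + 5.6 − 11.4 − 1.5 + 14.5 + 3.2 − 5.4) / 8 = 2.4000%
Sample std dev = √[612.4600 / 7] = 9.3538%
IR = r̄ / tracking error = 2.4000 / 9.3538 = 0.2566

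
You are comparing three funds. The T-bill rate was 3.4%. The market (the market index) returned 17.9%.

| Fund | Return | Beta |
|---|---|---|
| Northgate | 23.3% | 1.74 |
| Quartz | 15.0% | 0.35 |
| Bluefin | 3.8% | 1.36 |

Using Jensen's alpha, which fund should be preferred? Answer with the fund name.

Quartz

Northgate: α = 23.3% − [3.4% + 1.74 × (17.9% − 3.4%)] = -5.330
Quartz: α = 15.0% − [3.4% + 0.35 × (17.9% − 3.4%)] = 6.525
Bluefin: α = 3.8% − [3.4% + 1.36 × (17.9% − 3.4%)] = -19.320
Highest: Quartz (6.525).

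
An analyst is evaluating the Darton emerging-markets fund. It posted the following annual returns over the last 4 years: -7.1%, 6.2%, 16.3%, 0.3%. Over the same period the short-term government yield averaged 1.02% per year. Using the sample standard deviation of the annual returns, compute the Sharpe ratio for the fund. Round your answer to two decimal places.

0.29

Mean return r̄ = 15.70 / 4 = 3.9250%
Σ(r − r̄)² = (-7.1 − 3.9250)² + (6.2 − 3.9250)² + (16.3 − 3.9250)² + … = 293.0075
sample σ = √(293.0075 / 3) = √97.6692 = 9.8828%
Sharpe = (r̄ − rf) / σ = (3.9250 − 1.02) / 9.8828 = 2.9050 / 9.8828 = 0.2939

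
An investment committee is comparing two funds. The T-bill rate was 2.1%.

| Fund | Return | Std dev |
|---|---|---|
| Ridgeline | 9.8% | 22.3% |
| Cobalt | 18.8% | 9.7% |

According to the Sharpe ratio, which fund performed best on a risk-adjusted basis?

Ridgeline: Sharpe ratio = (9.8% − 2.1%) / 22.3% = 0.345
Cobalt: Sharpe ratio = (18.8% − 2.1%) / 9.7% = 1.722
Highest: Cobalt (1.722).

Cobalt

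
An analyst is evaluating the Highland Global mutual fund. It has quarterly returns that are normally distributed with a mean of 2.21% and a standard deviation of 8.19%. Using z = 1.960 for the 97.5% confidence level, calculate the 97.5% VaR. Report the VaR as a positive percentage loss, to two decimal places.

13.84

VaR (as % loss) = −(μ − z·σ) = −(2.21% − 1.960 × 8.19%) = −(-13.8424%) = 13.8424%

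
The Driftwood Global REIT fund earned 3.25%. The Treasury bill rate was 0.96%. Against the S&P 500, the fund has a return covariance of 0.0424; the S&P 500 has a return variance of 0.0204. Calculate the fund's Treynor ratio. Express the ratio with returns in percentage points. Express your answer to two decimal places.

1.10

β = Cov / Var = 0.0424 / 0.0204 = 2.0784
Treynor = (Rp − Rf) / β = (3.25% − 0.96%) / 2.0784 = 2.29 / 2.0784 = 1.1018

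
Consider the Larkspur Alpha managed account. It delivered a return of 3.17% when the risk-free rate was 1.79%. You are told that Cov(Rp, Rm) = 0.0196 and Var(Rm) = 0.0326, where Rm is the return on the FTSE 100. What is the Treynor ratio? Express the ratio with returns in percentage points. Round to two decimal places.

β = Cov / Var = 0.0196 / 0.0326 = 0.6012
Treynor = (Rp − Rf) / β = (3.17% − 1.79%) / 0.6012 = 1.38 / 0.6012 = 2.2954

2.30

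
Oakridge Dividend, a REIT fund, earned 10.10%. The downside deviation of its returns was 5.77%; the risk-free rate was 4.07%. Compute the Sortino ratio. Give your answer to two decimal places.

Sortino = (Rp − Rf) / σd = (10.10% − 4.07%) / 5.77% = 6.03% / 5.77% = 1.0451

1.05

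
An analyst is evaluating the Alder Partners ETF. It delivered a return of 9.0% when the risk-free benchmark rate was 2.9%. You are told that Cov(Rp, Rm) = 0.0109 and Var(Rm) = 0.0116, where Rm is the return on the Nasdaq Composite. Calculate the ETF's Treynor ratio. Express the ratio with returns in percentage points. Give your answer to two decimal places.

β = Cov / Var = 0.0109 / 0.0116 = 0.9397
Treynor = (Rp − Rf) / β = (9.0% − 2.9%) / 0.9397 = 6.10 / 0.9397 = 6.4914

6.49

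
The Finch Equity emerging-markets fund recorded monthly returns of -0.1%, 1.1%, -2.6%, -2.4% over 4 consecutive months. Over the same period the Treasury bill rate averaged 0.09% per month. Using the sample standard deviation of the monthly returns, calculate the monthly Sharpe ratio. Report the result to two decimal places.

-0.60

Mean return r̄ = -4.00 / 4 = -1.0000%
Sample σ = √[Σ(r − r̄)² / 3] = √[9.7400 / 3] = √3.2467 = 1.8019%
Sharpe = (r̄ − rf) / σ = (-1.0000 − 0.09) / 1.8019 = -1.0900 / 1.8019 = -0.6049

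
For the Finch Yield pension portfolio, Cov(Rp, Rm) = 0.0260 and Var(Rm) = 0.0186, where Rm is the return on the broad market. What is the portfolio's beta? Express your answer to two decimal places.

β = Cov(Rp, Rm) / Var(Rm) = 0.0260 / 0.0186 = 1.3978

1.40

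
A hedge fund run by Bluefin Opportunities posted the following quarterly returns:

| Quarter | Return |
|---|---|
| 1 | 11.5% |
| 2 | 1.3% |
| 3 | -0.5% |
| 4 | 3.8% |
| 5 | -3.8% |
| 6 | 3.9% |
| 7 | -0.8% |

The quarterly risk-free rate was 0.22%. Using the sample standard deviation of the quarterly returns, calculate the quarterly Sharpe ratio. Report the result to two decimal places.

r̄ = (11.5 + 1.3 − 0.5 + 3.8 − 3.8 + 3.9 − 0.8) / 7 = 15.40 / 7 = 2.2000%
Sample σ = √[Σ(r − r̄)² / 6] = √[145.0400 / 6] = √24.1733 = 4.9166%
Sharpe = (r̄ − rf) / σ = (2.2000 − 0.22) / 4.9166 = 1.9800 / 4.9166 = 0.4027

0.40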